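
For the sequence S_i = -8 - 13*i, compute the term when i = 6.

S_6 = -8 + -13*6 = -8 + -78 = -86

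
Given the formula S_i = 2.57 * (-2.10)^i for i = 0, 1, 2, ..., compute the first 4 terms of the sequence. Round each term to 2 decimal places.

This is a geometric sequence.
i=0: S_0 = 2.57 * (-2.1)^0 = 2.57
i=1: S_1 = 2.57 * (-2.1)^1 ≈ -5.4
i=2: S_2 = 2.57 * (-2.1)^2 ≈ 11.33
i=3: S_3 = 2.57 * (-2.1)^3 ≈ -23.8
The first 4 terms are: [2.57, -5.4, 11.33, -23.8]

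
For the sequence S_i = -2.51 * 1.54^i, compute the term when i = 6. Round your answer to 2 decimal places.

S_6 = -2.51 * 1.54^6 ≈ -2.51 * 13.339 ≈ -33.48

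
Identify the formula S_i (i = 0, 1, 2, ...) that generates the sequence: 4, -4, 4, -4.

Check ratios: -4 / 4 = -1.0
Common ratio r = -1.
First term a = 4.
Formula: S_i = 4 * (-1)^i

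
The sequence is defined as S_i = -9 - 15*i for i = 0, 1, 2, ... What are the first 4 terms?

This is an arithmetic sequence.
i=0: S_0 = -9 + -15*0 = -9
i=1: S_1 = -9 + -15*1 = -24
i=2: S_2 = -9 + -15*2 = -39
i=3: S_3 = -9 + -15*3 = -54
The first 4 terms are: [-9, -24, -39, -54]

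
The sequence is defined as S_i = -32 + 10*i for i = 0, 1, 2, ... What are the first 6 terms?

This is an arithmetic sequence.
i=0: S_0 = -32 + 10*0 = -32
i=1: S_1 = -32 + 10*1 = -22
i=2: S_2 = -32 + 10*2 = -12
i=3: S_3 = -32 + 10*3 = -2
i=4: S_4 = -32 + 10*4 = 8
i=5: S_5 = -32 + 10*5 = 18
The first 6 terms are: [-32, -22, -12, -2, 8, 18]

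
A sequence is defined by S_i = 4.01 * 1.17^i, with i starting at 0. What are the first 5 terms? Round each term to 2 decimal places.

This is a geometric sequence.
i=0: S_0 = 4.01 * 1.17^0 = 4.01
i=1: S_1 = 4.01 * 1.17^1 ≈ 4.69
i=2: S_2 = 4.01 * 1.17^2 ≈ 5.49
i=3: S_3 = 4.01 * 1.17^3 ≈ 6.42
i=4: S_4 = 4.01 * 1.17^4 ≈ 7.51
The first 5 terms are: [4.01, 4.69, 5.49, 6.42, 7.51]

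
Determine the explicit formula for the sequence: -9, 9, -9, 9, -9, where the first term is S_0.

Check ratios: 9 / -9 = -1.0
Common ratio r = -1.
First term a = -9.
Formula: S_i = -9 * (-1)^i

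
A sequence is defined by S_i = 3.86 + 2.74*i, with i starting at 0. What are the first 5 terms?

This is an arithmetic sequence.
i=0: S_0 = 3.86 + 2.74*0 = 3.86
i=1: S_1 = 3.86 + 2.74*1 = 6.6
i=2: S_2 = 3.86 + 2.74*2 = 9.34
i=3: S_3 = 3.86 + 2.74*3 = 12.08
i=4: S_4 = 3.86 + 2.74*4 = 14.82
The first 5 terms are: [3.86, 6.6, 9.34, 12.08, 14.82]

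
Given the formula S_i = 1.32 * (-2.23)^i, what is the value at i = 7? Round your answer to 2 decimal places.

S_7 = 1.32 * (-2.23)^7 ≈ 1.32 * -274.242 ≈ -362.0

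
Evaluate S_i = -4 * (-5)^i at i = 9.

S_9 = -4 * (-5)^9 = -4 * -1953125 = 7812500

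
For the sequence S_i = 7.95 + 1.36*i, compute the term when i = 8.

S_8 = 7.95 + 1.36*8 = 7.95 + 10.88 = 18.83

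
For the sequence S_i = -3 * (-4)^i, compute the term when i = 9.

S_9 = -3 * (-4)^9 = -3 * -262144 = 786432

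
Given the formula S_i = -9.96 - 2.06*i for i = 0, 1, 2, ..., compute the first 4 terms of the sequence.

This is an arithmetic sequence.
i=0: S_0 = -9.96 + -2.06*0 = -9.96
i=1: S_1 = -9.96 + -2.06*1 = -12.02
i=2: S_2 = -9.96 + -2.06*2 = -14.08
i=3: S_3 = -9.96 + -2.06*3 = -16.14
The first 4 terms are: [-9.96, -12.02, -14.08, -16.14]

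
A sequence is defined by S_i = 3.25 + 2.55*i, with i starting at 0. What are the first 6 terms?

This is an arithmetic sequence.
i=0: S_0 = 3.25 + 2.55*0 = 3.25
i=1: S_1 = 3.25 + 2.55*1 = 5.8
i=2: S_2 = 3.25 + 2.55*2 = 8.35
i=3: S_3 = 3.25 + 2.55*3 = 10.9
i=4: S_4 = 3.25 + 2.55*4 = 13.45
i=5: S_5 = 3.25 + 2.55*5 = 16.0
The first 6 terms are: [3.25, 5.8, 8.35, 10.9, 13.45, 16.0]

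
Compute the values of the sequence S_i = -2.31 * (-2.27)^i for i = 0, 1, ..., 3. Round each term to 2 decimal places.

This is a geometric sequence.
i=0: S_0 = -2.31 * (-2.27)^0 = -2.31
i=1: S_1 = -2.31 * (-2.27)^1 ≈ 5.24
i=2: S_2 = -2.31 * (-2.27)^2 ≈ -11.9
i=3: S_3 = -2.31 * (-2.27)^3 ≈ 27.02
The first 4 terms are: [-2.31, 5.24, -11.9, 27.02]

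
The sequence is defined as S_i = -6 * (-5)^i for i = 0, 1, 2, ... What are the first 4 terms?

This is a geometric sequence.
i=0: S_0 = -6 * (-5)^0 = -6
i=1: S_1 = -6 * (-5)^1 = 30
i=2: S_2 = -6 * (-5)^2 = -150
i=3: S_3 = -6 * (-5)^3 = 750
The first 4 terms are: [-6, 30, -150, 750]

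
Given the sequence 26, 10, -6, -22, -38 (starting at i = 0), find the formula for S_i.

Check differences: 10 - 26 = -16
-6 - 10 = -16
Common difference d = -16.
First term a = 26.
Formula: S_i = 26 - 16*i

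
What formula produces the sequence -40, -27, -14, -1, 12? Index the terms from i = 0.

Check differences: -27 - -40 = 13
-14 - -27 = 13
Common difference d = 13.
First term a = -40.
Formula: S_i = -40 + 13*i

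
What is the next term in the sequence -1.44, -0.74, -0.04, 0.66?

Differences: -0.74 - -1.44 = 0.7
This is an arithmetic sequence with common difference d = 0.7.
Next term = 0.66 + 0.7 = 1.36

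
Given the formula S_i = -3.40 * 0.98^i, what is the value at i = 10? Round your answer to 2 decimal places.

S_10 = -3.4 * 0.98^10 ≈ -3.4 * 0.8171 ≈ -2.78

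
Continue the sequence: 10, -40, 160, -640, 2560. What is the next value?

Ratios: -40 / 10 = -4.0
This is a geometric sequence with common ratio r = -4.
Next term = 2560 * -4 = -10240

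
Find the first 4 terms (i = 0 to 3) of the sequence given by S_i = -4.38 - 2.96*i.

This is an arithmetic sequence.
i=0: S_0 = -4.38 + -2.96*0 = -4.38
i=1: S_1 = -4.38 + -2.96*1 = -7.34
i=2: S_2 = -4.38 + -2.96*2 = -10.3
i=3: S_3 = -4.38 + -2.96*3 = -13.26
The first 4 terms are: [-4.38, -7.34, -10.3, -13.26]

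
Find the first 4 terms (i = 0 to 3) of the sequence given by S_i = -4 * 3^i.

This is a geometric sequence.
i=0: S_0 = -4 * 3^0 = -4
i=1: S_1 = -4 * 3^1 = -12
i=2: S_2 = -4 * 3^2 = -36
i=3: S_3 = -4 * 3^3 = -108
The first 4 terms are: [-4, -12, -36, -108]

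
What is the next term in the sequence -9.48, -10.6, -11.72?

Differences: -10.6 - -9.48 = -1.12
This is an arithmetic sequence with common difference d = -1.12.
Next term = -11.72 + -1.12 = -12.84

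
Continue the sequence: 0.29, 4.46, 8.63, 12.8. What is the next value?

Differences: 4.46 - 0.29 = 4.17
This is an arithmetic sequence with common difference d = 4.17.
Next term = 12.8 + 4.17 = 16.97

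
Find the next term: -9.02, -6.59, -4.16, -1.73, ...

Differences: -6.59 - -9.02 = 2.43
This is an arithmetic sequence with common difference d = 2.43.
Next term = -1.73 + 2.43 = 0.7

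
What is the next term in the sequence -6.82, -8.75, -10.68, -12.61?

Differences: -8.75 - -6.82 = -1.93
This is an arithmetic sequence with common difference d = -1.93.
Next term = -12.61 + -1.93 = -14.54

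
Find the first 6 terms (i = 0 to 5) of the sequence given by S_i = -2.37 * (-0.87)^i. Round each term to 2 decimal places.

This is a geometric sequence.
i=0: S_0 = -2.37 * (-0.87)^0 = -2.37
i=1: S_1 = -2.37 * (-0.87)^1 ≈ 2.06
i=2: S_2 = -2.37 * (-0.87)^2 ≈ -1.79
i=3: S_3 = -2.37 * (-0.87)^3 ≈ 1.56
i=4: S_4 = -2.37 * (-0.87)^4 ≈ -1.36
i=5: S_5 = -2.37 * (-0.87)^5 ≈ 1.18
The first 6 terms are: [-2.37, 2.06, -1.79, 1.56, -1.36, 1.18]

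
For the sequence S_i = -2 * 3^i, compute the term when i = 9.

S_9 = -2 * 3^9 = -2 * 19683 = -39366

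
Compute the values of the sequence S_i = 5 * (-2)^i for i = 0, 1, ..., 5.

This is a geometric sequence.
i=0: S_0 = 5 * (-2)^0 = 5
i=1: S_1 = 5 * (-2)^1 = -10
i=2: S_2 = 5 * (-2)^2 = 20
i=3: S_3 = 5 * (-2)^3 = -40
i=4: S_4 = 5 * (-2)^4 = 80
i=5: S_5 = 5 * (-2)^5 = -160
The first 6 terms are: [5, -10, 20, -40, 80, -160]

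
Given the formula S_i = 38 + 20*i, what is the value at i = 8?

S_8 = 38 + 20*8 = 38 + 160 = 198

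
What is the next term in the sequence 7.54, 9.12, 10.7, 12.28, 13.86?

Differences: 9.12 - 7.54 = 1.58
This is an arithmetic sequence with common difference d = 1.58.
Next term = 13.86 + 1.58 = 15.44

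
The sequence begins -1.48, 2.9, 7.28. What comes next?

Differences: 2.9 - -1.48 = 4.38
This is an arithmetic sequence with common difference d = 4.38.
Next term = 7.28 + 4.38 = 11.66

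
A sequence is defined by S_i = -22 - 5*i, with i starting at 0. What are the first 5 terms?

This is an arithmetic sequence.
i=0: S_0 = -22 + -5*0 = -22
i=1: S_1 = -22 + -5*1 = -27
i=2: S_2 = -22 + -5*2 = -32
i=3: S_3 = -22 + -5*3 = -37
i=4: S_4 = -22 + -5*4 = -42
The first 5 terms are: [-22, -27, -32, -37, -42]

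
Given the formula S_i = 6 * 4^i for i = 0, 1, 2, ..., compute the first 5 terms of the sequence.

This is a geometric sequence.
i=0: S_0 = 6 * 4^0 = 6
i=1: S_1 = 6 * 4^1 = 24
i=2: S_2 = 6 * 4^2 = 96
i=3: S_3 = 6 * 4^3 = 384
i=4: S_4 = 6 * 4^4 = 1536
The first 5 terms are: [6, 24, 96, 384, 1536]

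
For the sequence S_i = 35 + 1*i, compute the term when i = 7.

S_7 = 35 + 1*7 = 35 + 7 = 42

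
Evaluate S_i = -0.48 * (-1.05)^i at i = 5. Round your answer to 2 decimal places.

S_5 = -0.48 * (-1.05)^5 ≈ -0.48 * -1.2763 ≈ 0.61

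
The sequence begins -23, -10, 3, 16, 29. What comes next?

Differences: -10 - -23 = 13
This is an arithmetic sequence with common difference d = 13.
Next term = 29 + 13 = 42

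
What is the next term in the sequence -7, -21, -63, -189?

Ratios: -21 / -7 = 3.0
This is a geometric sequence with common ratio r = 3.
Next term = -189 * 3 = -567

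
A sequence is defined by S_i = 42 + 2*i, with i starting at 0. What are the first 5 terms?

This is an arithmetic sequence.
i=0: S_0 = 42 + 2*0 = 42
i=1: S_1 = 42 + 2*1 = 44
i=2: S_2 = 42 + 2*2 = 46
i=3: S_3 = 42 + 2*3 = 48
i=4: S_4 = 42 + 2*4 = 50
The first 5 terms are: [42, 44, 46, 48, 50]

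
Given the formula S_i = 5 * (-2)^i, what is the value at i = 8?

S_8 = 5 * (-2)^8 = 5 * 256 = 1280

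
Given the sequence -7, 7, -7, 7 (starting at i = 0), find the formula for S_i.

Check ratios: 7 / -7 = -1.0
Common ratio r = -1.
First term a = -7.
Formula: S_i = -7 * (-1)^i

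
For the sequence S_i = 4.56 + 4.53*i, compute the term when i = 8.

S_8 = 4.56 + 4.53*8 = 4.56 + 36.24 = 40.8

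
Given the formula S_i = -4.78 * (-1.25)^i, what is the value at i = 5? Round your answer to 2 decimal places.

S_5 = -4.78 * (-1.25)^5 ≈ -4.78 * -3.0518 ≈ 14.59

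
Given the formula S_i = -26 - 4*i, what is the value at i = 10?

S_10 = -26 + -4*10 = -26 + -40 = -66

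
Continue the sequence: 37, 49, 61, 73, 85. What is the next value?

Differences: 49 - 37 = 12
This is an arithmetic sequence with common difference d = 12.
Next term = 85 + 12 = 97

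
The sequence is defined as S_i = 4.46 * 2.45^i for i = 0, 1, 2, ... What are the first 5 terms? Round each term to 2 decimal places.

This is a geometric sequence.
i=0: S_0 = 4.46 * 2.45^0 = 4.46
i=1: S_1 = 4.46 * 2.45^1 ≈ 10.93
i=2: S_2 = 4.46 * 2.45^2 ≈ 26.77
i=3: S_3 = 4.46 * 2.45^3 ≈ 65.59
i=4: S_4 = 4.46 * 2.45^4 ≈ 160.69
The first 5 terms are: [4.46, 10.93, 26.77, 65.59, 160.69]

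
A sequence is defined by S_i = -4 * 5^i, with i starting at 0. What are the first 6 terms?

This is a geometric sequence.
i=0: S_0 = -4 * 5^0 = -4
i=1: S_1 = -4 * 5^1 = -20
i=2: S_2 = -4 * 5^2 = -100
i=3: S_3 = -4 * 5^3 = -500
i=4: S_4 = -4 * 5^4 = -2500
i=5: S_5 = -4 * 5^5 = -12500
The first 6 terms are: [-4, -20, -100, -500, -2500, -12500]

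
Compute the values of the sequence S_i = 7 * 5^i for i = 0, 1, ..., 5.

This is a geometric sequence.
i=0: S_0 = 7 * 5^0 = 7
i=1: S_1 = 7 * 5^1 = 35
i=2: S_2 = 7 * 5^2 = 175
i=3: S_3 = 7 * 5^3 = 875
i=4: S_4 = 7 * 5^4 = 4375
i=5: S_5 = 7 * 5^5 = 21875
The first 6 terms are: [7, 35, 175, 875, 4375, 21875]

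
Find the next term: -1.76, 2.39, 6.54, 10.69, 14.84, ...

Differences: 2.39 - -1.76 = 4.15
This is an arithmetic sequence with common difference d = 4.15.
Next term = 14.84 + 4.15 = 18.99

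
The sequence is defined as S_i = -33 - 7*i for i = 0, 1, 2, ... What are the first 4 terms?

This is an arithmetic sequence.
i=0: S_0 = -33 + -7*0 = -33
i=1: S_1 = -33 + -7*1 = -40
i=2: S_2 = -33 + -7*2 = -47
i=3: S_3 = -33 + -7*3 = -54
The first 4 terms are: [-33, -40, -47, -54]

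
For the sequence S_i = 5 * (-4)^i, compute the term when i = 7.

S_7 = 5 * (-4)^7 = 5 * -16384 = -81920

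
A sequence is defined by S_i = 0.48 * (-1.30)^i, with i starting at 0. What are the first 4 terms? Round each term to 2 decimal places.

This is a geometric sequence.
i=0: S_0 = 0.48 * (-1.3)^0 = 0.48
i=1: S_1 = 0.48 * (-1.3)^1 ≈ -0.62
i=2: S_2 = 0.48 * (-1.3)^2 ≈ 0.81
i=3: S_3 = 0.48 * (-1.3)^3 ≈ -1.05
The first 4 terms are: [0.48, -0.62, 0.81, -1.05]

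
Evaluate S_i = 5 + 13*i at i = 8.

S_8 = 5 + 13*8 = 5 + 104 = 109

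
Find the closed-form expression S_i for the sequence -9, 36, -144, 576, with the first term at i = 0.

Check ratios: 36 / -9 = -4.0
Common ratio r = -4.
First term a = -9.
Formula: S_i = -9 * (-4)^i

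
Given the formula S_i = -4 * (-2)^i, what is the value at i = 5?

S_5 = -4 * (-2)^5 = -4 * -32 = 128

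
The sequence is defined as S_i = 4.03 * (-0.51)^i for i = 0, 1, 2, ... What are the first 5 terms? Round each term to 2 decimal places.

This is a geometric sequence.
i=0: S_0 = 4.03 * (-0.51)^0 = 4.03
i=1: S_1 = 4.03 * (-0.51)^1 ≈ -2.06
i=2: S_2 = 4.03 * (-0.51)^2 ≈ 1.05
i=3: S_3 = 4.03 * (-0.51)^3 ≈ -0.53
i=4: S_4 = 4.03 * (-0.51)^4 ≈ 0.27
The first 5 terms are: [4.03, -2.06, 1.05, -0.53, 0.27]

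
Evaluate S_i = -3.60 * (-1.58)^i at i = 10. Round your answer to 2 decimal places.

S_10 = -3.6 * (-1.58)^10 ≈ -3.6 * 96.9551 ≈ -349.04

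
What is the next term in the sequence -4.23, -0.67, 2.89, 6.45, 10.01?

Differences: -0.67 - -4.23 = 3.56
This is an arithmetic sequence with common difference d = 3.56.
Next term = 10.01 + 3.56 = 13.57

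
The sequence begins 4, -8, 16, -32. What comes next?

Ratios: -8 / 4 = -2.0
This is a geometric sequence with common ratio r = -2.
Next term = -32 * -2 = 64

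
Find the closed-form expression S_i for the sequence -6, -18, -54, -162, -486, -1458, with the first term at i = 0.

Check ratios: -18 / -6 = 3.0
Common ratio r = 3.
First term a = -6.
Formula: S_i = -6 * 3^i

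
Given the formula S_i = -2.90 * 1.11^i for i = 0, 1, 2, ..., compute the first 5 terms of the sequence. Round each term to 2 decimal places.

This is a geometric sequence.
i=0: S_0 = -2.9 * 1.11^0 = -2.9
i=1: S_1 = -2.9 * 1.11^1 ≈ -3.22
i=2: S_2 = -2.9 * 1.11^2 ≈ -3.57
i=3: S_3 = -2.9 * 1.11^3 ≈ -3.97
i=4: S_4 = -2.9 * 1.11^4 ≈ -4.4
The first 5 terms are: [-2.9, -3.22, -3.57, -3.97, -4.4]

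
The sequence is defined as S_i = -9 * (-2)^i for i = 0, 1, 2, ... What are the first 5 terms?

This is a geometric sequence.
i=0: S_0 = -9 * (-2)^0 = -9
i=1: S_1 = -9 * (-2)^1 = 18
i=2: S_2 = -9 * (-2)^2 = -36
i=3: S_3 = -9 * (-2)^3 = 72
i=4: S_4 = -9 * (-2)^4 = -144
The first 5 terms are: [-9, 18, -36, 72, -144]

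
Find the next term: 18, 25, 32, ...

Differences: 25 - 18 = 7
This is an arithmetic sequence with common difference d = 7.
Next term = 32 + 7 = 39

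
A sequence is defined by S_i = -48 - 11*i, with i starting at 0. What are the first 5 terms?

This is an arithmetic sequence.
i=0: S_0 = -48 + -11*0 = -48
i=1: S_1 = -48 + -11*1 = -59
i=2: S_2 = -48 + -11*2 = -70
i=3: S_3 = -48 + -11*3 = -81
i=4: S_4 = -48 + -11*4 = -92
The first 5 terms are: [-48, -59, -70, -81, -92]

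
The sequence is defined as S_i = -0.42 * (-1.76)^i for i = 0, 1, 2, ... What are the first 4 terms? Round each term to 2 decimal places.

This is a geometric sequence.
i=0: S_0 = -0.42 * (-1.76)^0 = -0.42
i=1: S_1 = -0.42 * (-1.76)^1 ≈ 0.74
i=2: S_2 = -0.42 * (-1.76)^2 ≈ -1.3
i=3: S_3 = -0.42 * (-1.76)^3 ≈ 2.29
The first 4 terms are: [-0.42, 0.74, -1.3, 2.29]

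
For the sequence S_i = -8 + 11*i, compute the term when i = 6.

S_6 = -8 + 11*6 = -8 + 66 = 58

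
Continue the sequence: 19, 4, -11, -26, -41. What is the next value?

Differences: 4 - 19 = -15
This is an arithmetic sequence with common difference d = -15.
Next term = -41 + -15 = -56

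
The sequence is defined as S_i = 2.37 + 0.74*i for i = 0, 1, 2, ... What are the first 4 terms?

This is an arithmetic sequence.
i=0: S_0 = 2.37 + 0.74*0 = 2.37
i=1: S_1 = 2.37 + 0.74*1 = 3.11
i=2: S_2 = 2.37 + 0.74*2 = 3.85
i=3: S_3 = 2.37 + 0.74*3 = 4.59
The first 4 terms are: [2.37, 3.11, 3.85, 4.59]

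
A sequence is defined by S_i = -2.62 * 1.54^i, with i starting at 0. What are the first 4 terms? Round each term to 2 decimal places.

This is a geometric sequence.
i=0: S_0 = -2.62 * 1.54^0 = -2.62
i=1: S_1 = -2.62 * 1.54^1 ≈ -4.03
i=2: S_2 = -2.62 * 1.54^2 ≈ -6.21
i=3: S_3 = -2.62 * 1.54^3 ≈ -9.57
The first 4 terms are: [-2.62, -4.03, -6.21, -9.57]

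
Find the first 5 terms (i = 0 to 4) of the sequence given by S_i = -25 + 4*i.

This is an arithmetic sequence.
i=0: S_0 = -25 + 4*0 = -25
i=1: S_1 = -25 + 4*1 = -21
i=2: S_2 = -25 + 4*2 = -17
i=3: S_3 = -25 + 4*3 = -13
i=4: S_4 = -25 + 4*4 = -9
The first 5 terms are: [-25, -21, -17, -13, -9]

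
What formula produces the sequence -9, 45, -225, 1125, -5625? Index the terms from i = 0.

Check ratios: 45 / -9 = -5.0
Common ratio r = -5.
First term a = -9.
Formula: S_i = -9 * (-5)^i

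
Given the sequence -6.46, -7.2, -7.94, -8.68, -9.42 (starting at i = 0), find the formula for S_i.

Check differences: -7.2 - -6.46 = -0.74
-7.94 - -7.2 = -0.74
Common difference d = -0.74.
First term a = -6.46.
Formula: S_i = -6.46 - 0.74*i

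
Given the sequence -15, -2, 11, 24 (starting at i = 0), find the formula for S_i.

Check differences: -2 - -15 = 13
11 - -2 = 13
Common difference d = 13.
First term a = -15.
Formula: S_i = -15 + 13*i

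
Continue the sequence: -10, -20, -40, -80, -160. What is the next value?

Ratios: -20 / -10 = 2.0
This is a geometric sequence with common ratio r = 2.
Next term = -160 * 2 = -320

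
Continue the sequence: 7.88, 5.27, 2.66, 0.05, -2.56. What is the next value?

Differences: 5.27 - 7.88 = -2.61
This is an arithmetic sequence with common difference d = -2.61.
Next term = -2.56 + -2.61 = -5.17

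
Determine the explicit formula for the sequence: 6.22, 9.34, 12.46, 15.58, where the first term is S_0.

Check differences: 9.34 - 6.22 = 3.12
12.46 - 9.34 = 3.12
Common difference d = 3.12.
First term a = 6.22.
Formula: S_i = 6.22 + 3.12*i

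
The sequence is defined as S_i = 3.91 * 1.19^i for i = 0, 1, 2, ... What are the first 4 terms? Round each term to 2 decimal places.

This is a geometric sequence.
i=0: S_0 = 3.91 * 1.19^0 = 3.91
i=1: S_1 = 3.91 * 1.19^1 ≈ 4.65
i=2: S_2 = 3.91 * 1.19^2 ≈ 5.54
i=3: S_3 = 3.91 * 1.19^3 ≈ 6.59
The first 4 terms are: [3.91, 4.65, 5.54, 6.59]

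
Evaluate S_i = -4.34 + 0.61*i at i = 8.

S_8 = -4.34 + 0.61*8 = -4.34 + 4.88 = 0.54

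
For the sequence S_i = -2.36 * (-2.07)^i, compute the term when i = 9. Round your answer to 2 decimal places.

S_9 = -2.36 * (-2.07)^9 ≈ -2.36 * -697.8034 ≈ 1646.82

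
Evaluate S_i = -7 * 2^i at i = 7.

S_7 = -7 * 2^7 = -7 * 128 = -896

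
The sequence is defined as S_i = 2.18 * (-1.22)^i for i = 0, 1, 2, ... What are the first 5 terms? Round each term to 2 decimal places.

This is a geometric sequence.
i=0: S_0 = 2.18 * (-1.22)^0 = 2.18
i=1: S_1 = 2.18 * (-1.22)^1 ≈ -2.66
i=2: S_2 = 2.18 * (-1.22)^2 ≈ 3.24
i=3: S_3 = 2.18 * (-1.22)^3 ≈ -3.96
i=4: S_4 = 2.18 * (-1.22)^4 ≈ 4.83
The first 5 terms are: [2.18, -2.66, 3.24, -3.96, 4.83]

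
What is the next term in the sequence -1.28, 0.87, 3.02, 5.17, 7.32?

Differences: 0.87 - -1.28 = 2.15
This is an arithmetic sequence with common difference d = 2.15.
Next term = 7.32 + 2.15 = 9.47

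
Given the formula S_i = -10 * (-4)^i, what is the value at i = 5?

S_5 = -10 * (-4)^5 = -10 * -1024 = 10240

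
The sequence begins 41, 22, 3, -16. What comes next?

Differences: 22 - 41 = -19
This is an arithmetic sequence with common difference d = -19.
Next term = -16 + -19 = -35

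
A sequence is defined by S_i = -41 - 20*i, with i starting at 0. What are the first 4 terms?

This is an arithmetic sequence.
i=0: S_0 = -41 + -20*0 = -41
i=1: S_1 = -41 + -20*1 = -61
i=2: S_2 = -41 + -20*2 = -81
i=3: S_3 = -41 + -20*3 = -101
The first 4 terms are: [-41, -61, -81, -101]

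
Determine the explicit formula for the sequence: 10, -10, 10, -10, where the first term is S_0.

Check ratios: -10 / 10 = -1.0
Common ratio r = -1.
First term a = 10.
Formula: S_i = 10 * (-1)^i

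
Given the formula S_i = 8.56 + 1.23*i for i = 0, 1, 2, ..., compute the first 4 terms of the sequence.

This is an arithmetic sequence.
i=0: S_0 = 8.56 + 1.23*0 = 8.56
i=1: S_1 = 8.56 + 1.23*1 = 9.79
i=2: S_2 = 8.56 + 1.23*2 = 11.02
i=3: S_3 = 8.56 + 1.23*3 = 12.25
The first 4 terms are: [8.56, 9.79, 11.02, 12.25]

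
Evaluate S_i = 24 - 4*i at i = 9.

S_9 = 24 + -4*9 = 24 + -36 = -12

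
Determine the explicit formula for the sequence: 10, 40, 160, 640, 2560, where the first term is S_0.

Check ratios: 40 / 10 = 4.0
Common ratio r = 4.
First term a = 10.
Formula: S_i = 10 * 4^i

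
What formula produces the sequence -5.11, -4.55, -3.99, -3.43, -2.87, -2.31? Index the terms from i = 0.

Check differences: -4.55 - -5.11 = 0.56
-3.99 - -4.55 = 0.56
Common difference d = 0.56.
First term a = -5.11.
Formula: S_i = -5.11 + 0.56*i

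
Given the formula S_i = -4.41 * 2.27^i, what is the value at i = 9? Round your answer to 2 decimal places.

S_9 = -4.41 * 2.27^9 ≈ -4.41 * 1600.4154 ≈ -7057.83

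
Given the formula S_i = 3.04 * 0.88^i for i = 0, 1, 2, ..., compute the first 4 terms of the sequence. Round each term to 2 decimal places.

This is a geometric sequence.
i=0: S_0 = 3.04 * 0.88^0 = 3.04
i=1: S_1 = 3.04 * 0.88^1 ≈ 2.68
i=2: S_2 = 3.04 * 0.88^2 ≈ 2.35
i=3: S_3 = 3.04 * 0.88^3 ≈ 2.07
The first 4 terms are: [3.04, 2.68, 2.35, 2.07]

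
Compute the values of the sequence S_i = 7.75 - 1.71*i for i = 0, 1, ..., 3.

This is an arithmetic sequence.
i=0: S_0 = 7.75 + -1.71*0 = 7.75
i=1: S_1 = 7.75 + -1.71*1 = 6.04
i=2: S_2 = 7.75 + -1.71*2 = 4.33
i=3: S_3 = 7.75 + -1.71*3 = 2.62
The first 4 terms are: [7.75, 6.04, 4.33, 2.62]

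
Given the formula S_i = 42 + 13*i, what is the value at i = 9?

S_9 = 42 + 13*9 = 42 + 117 = 159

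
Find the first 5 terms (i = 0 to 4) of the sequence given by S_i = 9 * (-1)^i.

This is a geometric sequence.
i=0: S_0 = 9 * (-1)^0 = 9
i=1: S_1 = 9 * (-1)^1 = -9
i=2: S_2 = 9 * (-1)^2 = 9
i=3: S_3 = 9 * (-1)^3 = -9
i=4: S_4 = 9 * (-1)^4 = 9
The first 5 terms are: [9, -9, 9, -9, 9]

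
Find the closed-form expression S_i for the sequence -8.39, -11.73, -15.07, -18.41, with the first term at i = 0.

Check differences: -11.73 - -8.39 = -3.34
-15.07 - -11.73 = -3.34
Common difference d = -3.34.
First term a = -8.39.
Formula: S_i = -8.39 - 3.34*i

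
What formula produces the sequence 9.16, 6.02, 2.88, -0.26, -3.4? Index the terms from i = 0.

Check differences: 6.02 - 9.16 = -3.14
2.88 - 6.02 = -3.14
Common difference d = -3.14.
First term a = 9.16.
Formula: S_i = 9.16 - 3.14*i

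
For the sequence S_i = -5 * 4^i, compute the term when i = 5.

S_5 = -5 * 4^5 = -5 * 1024 = -5120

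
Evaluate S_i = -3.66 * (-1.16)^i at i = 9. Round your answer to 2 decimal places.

S_9 = -3.66 * (-1.16)^9 ≈ -3.66 * -3.803 ≈ 13.92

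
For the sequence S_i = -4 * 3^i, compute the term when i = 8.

S_8 = -4 * 3^8 = -4 * 6561 = -26244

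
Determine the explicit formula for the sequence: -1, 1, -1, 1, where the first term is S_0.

Check ratios: 1 / -1 = -1.0
Common ratio r = -1.
First term a = -1.
Formula: S_i = -1 * (-1)^i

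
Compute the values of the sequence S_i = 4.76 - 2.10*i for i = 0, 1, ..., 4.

This is an arithmetic sequence.
i=0: S_0 = 4.76 + -2.1*0 = 4.76
i=1: S_1 = 4.76 + -2.1*1 = 2.66
i=2: S_2 = 4.76 + -2.1*2 = 0.56
i=3: S_3 = 4.76 + -2.1*3 = -1.54
i=4: S_4 = 4.76 + -2.1*4 = -3.64
The first 5 terms are: [4.76, 2.66, 0.56, -1.54, -3.64]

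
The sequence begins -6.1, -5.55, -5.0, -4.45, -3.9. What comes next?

Differences: -5.55 - -6.1 = 0.55
This is an arithmetic sequence with common difference d = 0.55.
Next term = -3.9 + 0.55 = -3.35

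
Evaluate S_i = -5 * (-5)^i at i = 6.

S_6 = -5 * (-5)^6 = -5 * 15625 = -78125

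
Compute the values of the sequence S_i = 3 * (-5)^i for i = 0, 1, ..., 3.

This is a geometric sequence.
i=0: S_0 = 3 * (-5)^0 = 3
i=1: S_1 = 3 * (-5)^1 = -15
i=2: S_2 = 3 * (-5)^2 = 75
i=3: S_3 = 3 * (-5)^3 = -375
The first 4 terms are: [3, -15, 75, -375]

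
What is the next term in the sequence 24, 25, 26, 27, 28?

Differences: 25 - 24 = 1
This is an arithmetic sequence with common difference d = 1.
Next term = 28 + 1 = 29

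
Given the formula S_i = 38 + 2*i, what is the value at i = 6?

S_6 = 38 + 2*6 = 38 + 12 = 50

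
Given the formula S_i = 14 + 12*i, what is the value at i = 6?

S_6 = 14 + 12*6 = 14 + 72 = 86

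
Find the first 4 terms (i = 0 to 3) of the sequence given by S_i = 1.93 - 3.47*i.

This is an arithmetic sequence.
i=0: S_0 = 1.93 + -3.47*0 = 1.93
i=1: S_1 = 1.93 + -3.47*1 = -1.54
i=2: S_2 = 1.93 + -3.47*2 = -5.01
i=3: S_3 = 1.93 + -3.47*3 = -8.48
The first 4 terms are: [1.93, -1.54, -5.01, -8.48]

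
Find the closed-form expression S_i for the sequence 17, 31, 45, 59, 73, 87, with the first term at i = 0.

Check differences: 31 - 17 = 14
45 - 31 = 14
Common difference d = 14.
First term a = 17.
Formula: S_i = 17 + 14*i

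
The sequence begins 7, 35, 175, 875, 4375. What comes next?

Ratios: 35 / 7 = 5.0
This is a geometric sequence with common ratio r = 5.
Next term = 4375 * 5 = 21875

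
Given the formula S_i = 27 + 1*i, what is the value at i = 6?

S_6 = 27 + 1*6 = 27 + 6 = 33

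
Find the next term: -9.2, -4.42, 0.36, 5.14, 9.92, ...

Differences: -4.42 - -9.2 = 4.78
This is an arithmetic sequence with common difference d = 4.78.
Next term = 9.92 + 4.78 = 14.7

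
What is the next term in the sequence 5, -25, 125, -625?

Ratios: -25 / 5 = -5.0
This is a geometric sequence with common ratio r = -5.
Next term = -625 * -5 = 3125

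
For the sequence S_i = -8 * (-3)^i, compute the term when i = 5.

S_5 = -8 * (-3)^5 = -8 * -243 = 1944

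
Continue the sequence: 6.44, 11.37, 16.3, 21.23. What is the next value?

Differences: 11.37 - 6.44 = 4.93
This is an arithmetic sequence with common difference d = 4.93.
Next term = 21.23 + 4.93 = 26.16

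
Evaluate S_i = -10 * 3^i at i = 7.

S_7 = -10 * 3^7 = -10 * 2187 = -21870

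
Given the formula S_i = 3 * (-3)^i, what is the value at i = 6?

S_6 = 3 * (-3)^6 = 3 * 729 = 2187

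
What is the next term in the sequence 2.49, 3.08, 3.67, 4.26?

Differences: 3.08 - 2.49 = 0.59
This is an arithmetic sequence with common difference d = 0.59.
Next term = 4.26 + 0.59 = 4.85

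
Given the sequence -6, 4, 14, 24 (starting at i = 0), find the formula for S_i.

Check differences: 4 - -6 = 10
14 - 4 = 10
Common difference d = 10.
First term a = -6.
Formula: S_i = -6 + 10*i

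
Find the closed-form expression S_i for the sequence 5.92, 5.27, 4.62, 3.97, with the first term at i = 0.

Check differences: 5.27 - 5.92 = -0.65
4.62 - 5.27 = -0.65
Common difference d = -0.65.
First term a = 5.92.
Formula: S_i = 5.92 - 0.65*i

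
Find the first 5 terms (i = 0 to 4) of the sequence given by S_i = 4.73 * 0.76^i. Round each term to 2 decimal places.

This is a geometric sequence.
i=0: S_0 = 4.73 * 0.76^0 = 4.73
i=1: S_1 = 4.73 * 0.76^1 ≈ 3.59
i=2: S_2 = 4.73 * 0.76^2 ≈ 2.73
i=3: S_3 = 4.73 * 0.76^3 ≈ 2.08
i=4: S_4 = 4.73 * 0.76^4 ≈ 1.58
The first 5 terms are: [4.73, 3.59, 2.73, 2.08, 1.58]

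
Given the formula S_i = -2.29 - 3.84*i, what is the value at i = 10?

S_10 = -2.29 + -3.84*10 = -2.29 + -38.4 = -40.69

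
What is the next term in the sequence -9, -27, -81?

Ratios: -27 / -9 = 3.0
This is a geometric sequence with common ratio r = 3.
Next term = -81 * 3 = -243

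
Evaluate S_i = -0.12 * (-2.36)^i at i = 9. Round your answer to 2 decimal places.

S_9 = -0.12 * (-2.36)^9 ≈ -0.12 * -2270.9524 ≈ 272.51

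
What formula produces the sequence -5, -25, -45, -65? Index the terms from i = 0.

Check differences: -25 - -5 = -20
-45 - -25 = -20
Common difference d = -20.
First term a = -5.
Formula: S_i = -5 - 20*i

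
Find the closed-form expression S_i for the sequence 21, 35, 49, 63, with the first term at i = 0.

Check differences: 35 - 21 = 14
49 - 35 = 14
Common difference d = 14.
First term a = 21.
Formula: S_i = 21 + 14*i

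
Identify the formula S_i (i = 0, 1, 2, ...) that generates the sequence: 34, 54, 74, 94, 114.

Check differences: 54 - 34 = 20
74 - 54 = 20
Common difference d = 20.
First term a = 34.
Formula: S_i = 34 + 20*i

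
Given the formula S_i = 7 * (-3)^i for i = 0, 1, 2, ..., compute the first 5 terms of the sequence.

This is a geometric sequence.
i=0: S_0 = 7 * (-3)^0 = 7
i=1: S_1 = 7 * (-3)^1 = -21
i=2: S_2 = 7 * (-3)^2 = 63
i=3: S_3 = 7 * (-3)^3 = -189
i=4: S_4 = 7 * (-3)^4 = 567
The first 5 terms are: [7, -21, 63, -189, 567]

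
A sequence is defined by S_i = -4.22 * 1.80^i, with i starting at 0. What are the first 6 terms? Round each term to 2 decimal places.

This is a geometric sequence.
i=0: S_0 = -4.22 * 1.8^0 = -4.22
i=1: S_1 = -4.22 * 1.8^1 ≈ -7.6
i=2: S_2 = -4.22 * 1.8^2 ≈ -13.67
i=3: S_3 = -4.22 * 1.8^3 ≈ -24.61
i=4: S_4 = -4.22 * 1.8^4 ≈ -44.3
i=5: S_5 = -4.22 * 1.8^5 ≈ -79.74
The first 6 terms are: [-4.22, -7.6, -13.67, -24.61, -44.3, -79.74]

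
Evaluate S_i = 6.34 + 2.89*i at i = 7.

S_7 = 6.34 + 2.89*7 = 6.34 + 20.23 = 26.57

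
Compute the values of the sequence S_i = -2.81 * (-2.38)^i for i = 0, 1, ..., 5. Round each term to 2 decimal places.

This is a geometric sequence.
i=0: S_0 = -2.81 * (-2.38)^0 = -2.81
i=1: S_1 = -2.81 * (-2.38)^1 ≈ 6.69
i=2: S_2 = -2.81 * (-2.38)^2 ≈ -15.92
i=3: S_3 = -2.81 * (-2.38)^3 ≈ 37.88
i=4: S_4 = -2.81 * (-2.38)^4 ≈ -90.16
i=5: S_5 = -2.81 * (-2.38)^5 ≈ 214.58
The first 6 terms are: [-2.81, 6.69, -15.92, 37.88, -90.16, 214.58]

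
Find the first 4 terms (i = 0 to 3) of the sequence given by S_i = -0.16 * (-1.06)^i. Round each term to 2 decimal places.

This is a geometric sequence.
i=0: S_0 = -0.16 * (-1.06)^0 = -0.16
i=1: S_1 = -0.16 * (-1.06)^1 ≈ 0.17
i=2: S_2 = -0.16 * (-1.06)^2 ≈ -0.18
i=3: S_3 = -0.16 * (-1.06)^3 ≈ 0.19
The first 4 terms are: [-0.16, 0.17, -0.18, 0.19]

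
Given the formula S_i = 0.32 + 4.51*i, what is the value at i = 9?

S_9 = 0.32 + 4.51*9 = 0.32 + 40.59 = 40.91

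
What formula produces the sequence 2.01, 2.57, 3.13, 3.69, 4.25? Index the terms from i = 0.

Check differences: 2.57 - 2.01 = 0.56
3.13 - 2.57 = 0.56
Common difference d = 0.56.
First term a = 2.01.
Formula: S_i = 2.01 + 0.56*i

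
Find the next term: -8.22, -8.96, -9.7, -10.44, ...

Differences: -8.96 - -8.22 = -0.74
This is an arithmetic sequence with common difference d = -0.74.
Next term = -10.44 + -0.74 = -11.18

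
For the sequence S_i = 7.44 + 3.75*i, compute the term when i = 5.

S_5 = 7.44 + 3.75*5 = 7.44 + 18.75 = 26.19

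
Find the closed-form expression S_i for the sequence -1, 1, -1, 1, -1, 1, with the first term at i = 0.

Check ratios: 1 / -1 = -1.0
Common ratio r = -1.
First term a = -1.
Formula: S_i = -1 * (-1)^i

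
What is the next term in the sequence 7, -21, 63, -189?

Ratios: -21 / 7 = -3.0
This is a geometric sequence with common ratio r = -3.
Next term = -189 * -3 = 567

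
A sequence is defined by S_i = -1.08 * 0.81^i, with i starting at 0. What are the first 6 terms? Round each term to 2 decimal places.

This is a geometric sequence.
i=0: S_0 = -1.08 * 0.81^0 = -1.08
i=1: S_1 = -1.08 * 0.81^1 ≈ -0.87
i=2: S_2 = -1.08 * 0.81^2 ≈ -0.71
i=3: S_3 = -1.08 * 0.81^3 ≈ -0.57
i=4: S_4 = -1.08 * 0.81^4 ≈ -0.46
i=5: S_5 = -1.08 * 0.81^5 ≈ -0.38
The first 6 terms are: [-1.08, -0.87, -0.71, -0.57, -0.46, -0.38]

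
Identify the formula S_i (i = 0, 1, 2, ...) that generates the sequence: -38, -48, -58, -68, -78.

Check differences: -48 - -38 = -10
-58 - -48 = -10
Common difference d = -10.
First term a = -38.
Formula: S_i = -38 - 10*i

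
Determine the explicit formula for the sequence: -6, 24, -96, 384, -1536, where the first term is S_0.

Check ratios: 24 / -6 = -4.0
Common ratio r = -4.
First term a = -6.
Formula: S_i = -6 * (-4)^i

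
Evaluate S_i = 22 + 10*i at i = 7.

S_7 = 22 + 10*7 = 22 + 70 = 92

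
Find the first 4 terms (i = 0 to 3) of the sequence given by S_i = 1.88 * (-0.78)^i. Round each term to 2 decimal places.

This is a geometric sequence.
i=0: S_0 = 1.88 * (-0.78)^0 = 1.88
i=1: S_1 = 1.88 * (-0.78)^1 ≈ -1.47
i=2: S_2 = 1.88 * (-0.78)^2 ≈ 1.14
i=3: S_3 = 1.88 * (-0.78)^3 ≈ -0.89
The first 4 terms are: [1.88, -1.47, 1.14, -0.89]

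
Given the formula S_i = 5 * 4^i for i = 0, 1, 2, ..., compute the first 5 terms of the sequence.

This is a geometric sequence.
i=0: S_0 = 5 * 4^0 = 5
i=1: S_1 = 5 * 4^1 = 20
i=2: S_2 = 5 * 4^2 = 80
i=3: S_3 = 5 * 4^3 = 320
i=4: S_4 = 5 * 4^4 = 1280
The first 5 terms are: [5, 20, 80, 320, 1280]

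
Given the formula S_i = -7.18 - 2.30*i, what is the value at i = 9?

S_9 = -7.18 + -2.3*9 = -7.18 + -20.7 = -27.88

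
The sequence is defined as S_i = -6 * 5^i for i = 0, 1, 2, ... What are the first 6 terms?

This is a geometric sequence.
i=0: S_0 = -6 * 5^0 = -6
i=1: S_1 = -6 * 5^1 = -30
i=2: S_2 = -6 * 5^2 = -150
i=3: S_3 = -6 * 5^3 = -750
i=4: S_4 = -6 * 5^4 = -3750
i=5: S_5 = -6 * 5^5 = -18750
The first 6 terms are: [-6, -30, -150, -750, -3750, -18750]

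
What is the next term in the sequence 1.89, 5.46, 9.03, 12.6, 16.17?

Differences: 5.46 - 1.89 = 3.57
This is an arithmetic sequence with common difference d = 3.57.
Next term = 16.17 + 3.57 = 19.74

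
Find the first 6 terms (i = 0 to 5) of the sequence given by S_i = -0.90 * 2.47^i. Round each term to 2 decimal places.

This is a geometric sequence.
i=0: S_0 = -0.9 * 2.47^0 = -0.9
i=1: S_1 = -0.9 * 2.47^1 ≈ -2.22
i=2: S_2 = -0.9 * 2.47^2 ≈ -5.49
i=3: S_3 = -0.9 * 2.47^3 ≈ -13.56
i=4: S_4 = -0.9 * 2.47^4 ≈ -33.5
i=5: S_5 = -0.9 * 2.47^5 ≈ -82.74
The first 6 terms are: [-0.9, -2.22, -5.49, -13.56, -33.5, -82.74]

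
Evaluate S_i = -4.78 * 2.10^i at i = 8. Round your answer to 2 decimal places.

S_8 = -4.78 * 2.1^8 ≈ -4.78 * 378.2286 ≈ -1807.93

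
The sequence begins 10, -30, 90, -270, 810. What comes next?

Ratios: -30 / 10 = -3.0
This is a geometric sequence with common ratio r = -3.
Next term = 810 * -3 = -2430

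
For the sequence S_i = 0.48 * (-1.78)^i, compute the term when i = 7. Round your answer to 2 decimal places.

S_7 = 0.48 * (-1.78)^7 ≈ 0.48 * -56.6161 ≈ -27.18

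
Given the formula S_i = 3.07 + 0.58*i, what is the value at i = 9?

S_9 = 3.07 + 0.58*9 = 3.07 + 5.22 = 8.29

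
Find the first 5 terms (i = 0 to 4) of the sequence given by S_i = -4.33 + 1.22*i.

This is an arithmetic sequence.
i=0: S_0 = -4.33 + 1.22*0 = -4.33
i=1: S_1 = -4.33 + 1.22*1 = -3.11
i=2: S_2 = -4.33 + 1.22*2 = -1.89
i=3: S_3 = -4.33 + 1.22*3 = -0.67
i=4: S_4 = -4.33 + 1.22*4 = 0.55
The first 5 terms are: [-4.33, -3.11, -1.89, -0.67, 0.55]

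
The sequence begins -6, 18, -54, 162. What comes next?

Ratios: 18 / -6 = -3.0
This is a geometric sequence with common ratio r = -3.
Next term = 162 * -3 = -486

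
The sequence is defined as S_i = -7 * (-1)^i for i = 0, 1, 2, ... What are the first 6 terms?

This is a geometric sequence.
i=0: S_0 = -7 * (-1)^0 = -7
i=1: S_1 = -7 * (-1)^1 = 7
i=2: S_2 = -7 * (-1)^2 = -7
i=3: S_3 = -7 * (-1)^3 = 7
i=4: S_4 = -7 * (-1)^4 = -7
i=5: S_5 = -7 * (-1)^5 = 7
The first 6 terms are: [-7, 7, -7, 7, -7, 7]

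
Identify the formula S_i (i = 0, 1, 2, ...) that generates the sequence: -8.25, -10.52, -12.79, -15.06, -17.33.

Check differences: -10.52 - -8.25 = -2.27
-12.79 - -10.52 = -2.27
Common difference d = -2.27.
First term a = -8.25.
Formula: S_i = -8.25 - 2.27*i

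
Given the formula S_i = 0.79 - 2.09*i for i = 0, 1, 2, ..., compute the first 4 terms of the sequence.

This is an arithmetic sequence.
i=0: S_0 = 0.79 + -2.09*0 = 0.79
i=1: S_1 = 0.79 + -2.09*1 = -1.3
i=2: S_2 = 0.79 + -2.09*2 = -3.39
i=3: S_3 = 0.79 + -2.09*3 = -5.48
The first 4 terms are: [0.79, -1.3, -3.39, -5.48]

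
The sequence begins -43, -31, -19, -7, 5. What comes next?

Differences: -31 - -43 = 12
This is an arithmetic sequence with common difference d = 12.
Next term = 5 + 12 = 17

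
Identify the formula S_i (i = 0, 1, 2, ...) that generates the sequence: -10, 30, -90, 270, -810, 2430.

Check ratios: 30 / -10 = -3.0
Common ratio r = -3.
First term a = -10.
Formula: S_i = -10 * (-3)^i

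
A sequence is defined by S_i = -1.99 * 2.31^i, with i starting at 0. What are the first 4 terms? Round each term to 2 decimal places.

This is a geometric sequence.
i=0: S_0 = -1.99 * 2.31^0 = -1.99
i=1: S_1 = -1.99 * 2.31^1 ≈ -4.6
i=2: S_2 = -1.99 * 2.31^2 ≈ -10.62
i=3: S_3 = -1.99 * 2.31^3 ≈ -24.53
The first 4 terms are: [-1.99, -4.6, -10.62, -24.53]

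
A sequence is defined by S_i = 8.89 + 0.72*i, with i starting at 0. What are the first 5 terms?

This is an arithmetic sequence.
i=0: S_0 = 8.89 + 0.72*0 = 8.89
i=1: S_1 = 8.89 + 0.72*1 = 9.61
i=2: S_2 = 8.89 + 0.72*2 = 10.33
i=3: S_3 = 8.89 + 0.72*3 = 11.05
i=4: S_4 = 8.89 + 0.72*4 = 11.77
The first 5 terms are: [8.89, 9.61, 10.33, 11.05, 11.77]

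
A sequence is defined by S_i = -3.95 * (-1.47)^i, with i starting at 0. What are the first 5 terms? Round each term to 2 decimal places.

This is a geometric sequence.
i=0: S_0 = -3.95 * (-1.47)^0 = -3.95
i=1: S_1 = -3.95 * (-1.47)^1 ≈ 5.81
i=2: S_2 = -3.95 * (-1.47)^2 ≈ -8.54
i=3: S_3 = -3.95 * (-1.47)^3 ≈ 12.55
i=4: S_4 = -3.95 * (-1.47)^4 ≈ -18.44
The first 5 terms are: [-3.95, 5.81, -8.54, 12.55, -18.44]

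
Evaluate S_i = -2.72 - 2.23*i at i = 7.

S_7 = -2.72 + -2.23*7 = -2.72 + -15.61 = -18.33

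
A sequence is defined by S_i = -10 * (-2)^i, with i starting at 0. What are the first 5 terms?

This is a geometric sequence.
i=0: S_0 = -10 * (-2)^0 = -10
i=1: S_1 = -10 * (-2)^1 = 20
i=2: S_2 = -10 * (-2)^2 = -40
i=3: S_3 = -10 * (-2)^3 = 80
i=4: S_4 = -10 * (-2)^4 = -160
The first 5 terms are: [-10, 20, -40, 80, -160]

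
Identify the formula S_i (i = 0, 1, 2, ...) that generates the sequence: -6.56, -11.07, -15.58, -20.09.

Check differences: -11.07 - -6.56 = -4.51
-15.58 - -11.07 = -4.51
Common difference d = -4.51.
First term a = -6.56.
Formula: S_i = -6.56 - 4.51*i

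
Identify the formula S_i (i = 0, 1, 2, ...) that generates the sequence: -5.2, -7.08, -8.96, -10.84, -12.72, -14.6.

Check differences: -7.08 - -5.2 = -1.88
-8.96 - -7.08 = -1.88
Common difference d = -1.88.
First term a = -5.2.
Formula: S_i = -5.20 - 1.88*i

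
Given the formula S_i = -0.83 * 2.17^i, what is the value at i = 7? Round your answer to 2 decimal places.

S_7 = -0.83 * 2.17^7 ≈ -0.83 * 226.5782 ≈ -188.06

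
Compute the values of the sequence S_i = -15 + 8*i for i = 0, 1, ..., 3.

This is an arithmetic sequence.
i=0: S_0 = -15 + 8*0 = -15
i=1: S_1 = -15 + 8*1 = -7
i=2: S_2 = -15 + 8*2 = 1
i=3: S_3 = -15 + 8*3 = 9
The first 4 terms are: [-15, -7, 1, 9]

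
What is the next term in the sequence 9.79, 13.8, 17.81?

Differences: 13.8 - 9.79 = 4.01
This is an arithmetic sequence with common difference d = 4.01.
Next term = 17.81 + 4.01 = 21.82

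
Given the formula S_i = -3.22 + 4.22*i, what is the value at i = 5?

S_5 = -3.22 + 4.22*5 = -3.22 + 21.1 = 17.88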